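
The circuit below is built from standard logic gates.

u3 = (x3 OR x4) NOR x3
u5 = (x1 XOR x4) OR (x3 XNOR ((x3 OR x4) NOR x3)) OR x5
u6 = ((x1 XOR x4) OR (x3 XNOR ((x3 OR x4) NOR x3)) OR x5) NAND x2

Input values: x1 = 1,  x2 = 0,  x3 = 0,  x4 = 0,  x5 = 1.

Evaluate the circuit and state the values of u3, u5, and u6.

u3 = 1, u5 = 1, u6 = 1

u3 = (0 OR 0) NOR 0 = 1
u5 = (1 XOR 0) OR (0 XNOR ((0 OR 0) NOR 0)) OR 1 = 1
u6 = ((1 XOR 0) OR (0 XNOR ((0 OR 0) NOR 0)) OR 1) NAND 0 = 1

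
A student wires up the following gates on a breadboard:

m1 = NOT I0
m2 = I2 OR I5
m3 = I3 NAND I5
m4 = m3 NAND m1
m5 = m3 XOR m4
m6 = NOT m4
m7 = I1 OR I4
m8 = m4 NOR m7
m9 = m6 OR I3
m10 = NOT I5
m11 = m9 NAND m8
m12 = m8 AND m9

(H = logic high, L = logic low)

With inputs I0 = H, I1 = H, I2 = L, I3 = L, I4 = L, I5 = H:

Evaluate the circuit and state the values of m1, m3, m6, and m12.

m1 = L, m3 = H, m6 = L, m12 = L

m1 = NOT I0 = NOT H = L
m3 = I3 NAND I5 = L NAND H = H
m4 = m3 NAND m1 = H NAND L = H
m6 = NOT m4 = NOT H = L
m7 = I1 OR I4 = H OR L = H
m8 = m4 NOR m7 = H NOR H = L
m9 = m6 OR I3 = L OR L = L
m12 = m8 AND m9 = L AND L = L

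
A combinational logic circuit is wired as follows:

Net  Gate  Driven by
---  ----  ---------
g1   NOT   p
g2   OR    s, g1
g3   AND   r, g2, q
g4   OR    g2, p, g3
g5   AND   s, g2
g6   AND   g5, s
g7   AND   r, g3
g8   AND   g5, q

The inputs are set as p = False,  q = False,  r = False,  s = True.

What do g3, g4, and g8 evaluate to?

g3 = False; g4 = True; g8 = False

g1 = NOT p = NOT False = True
g2 = s OR g1 = True OR True = True
g3 = r AND g2 AND q = False AND True AND False = False
g4 = g2 OR p OR g3 = True OR False OR False = True
g5 = s AND g2 = True AND True = True
g8 = g5 AND q = True AND False = False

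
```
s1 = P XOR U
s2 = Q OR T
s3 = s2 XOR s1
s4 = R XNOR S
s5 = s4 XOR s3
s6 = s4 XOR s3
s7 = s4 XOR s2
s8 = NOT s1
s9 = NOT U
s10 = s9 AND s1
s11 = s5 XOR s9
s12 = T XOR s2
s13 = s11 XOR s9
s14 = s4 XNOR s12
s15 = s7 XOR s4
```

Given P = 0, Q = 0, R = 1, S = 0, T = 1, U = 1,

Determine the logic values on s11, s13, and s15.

s1 = P XOR U = 0 XOR 1 = 1
s2 = Q OR T = 0 OR 1 = 1
s3 = s2 XOR s1 = 1 XOR 1 = 0
s4 = R XNOR S = 1 XNOR 0 = 0
s5 = s4 XOR s3 = 0 XOR 0 = 0
s7 = s4 XOR s2 = 0 XOR 1 = 1
s9 = NOT U = NOT 1 = 0
s11 = s5 XOR s9 = 0 XOR 0 = 0
s13 = s11 XOR s9 = 0 XOR 0 = 0
s15 = s7 XOR s4 = 1 XOR 0 = 1

s11 = 0  s13 = 0  s15 = 1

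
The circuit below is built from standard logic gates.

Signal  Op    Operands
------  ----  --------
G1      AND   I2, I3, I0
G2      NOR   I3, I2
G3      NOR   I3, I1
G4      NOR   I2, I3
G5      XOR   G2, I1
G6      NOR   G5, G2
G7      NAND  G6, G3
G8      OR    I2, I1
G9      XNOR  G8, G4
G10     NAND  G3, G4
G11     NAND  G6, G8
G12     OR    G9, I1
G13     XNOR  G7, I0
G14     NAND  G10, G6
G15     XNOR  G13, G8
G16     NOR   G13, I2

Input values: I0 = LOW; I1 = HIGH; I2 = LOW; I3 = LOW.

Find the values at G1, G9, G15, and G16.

G1 = LOW  G9 = HIGH  G15 = LOW  G16 = HIGH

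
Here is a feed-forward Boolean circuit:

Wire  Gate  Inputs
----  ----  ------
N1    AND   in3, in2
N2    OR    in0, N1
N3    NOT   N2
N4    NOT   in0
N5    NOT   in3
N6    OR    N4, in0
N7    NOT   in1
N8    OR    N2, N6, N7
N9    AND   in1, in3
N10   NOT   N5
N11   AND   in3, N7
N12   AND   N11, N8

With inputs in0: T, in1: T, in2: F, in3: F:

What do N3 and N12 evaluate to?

N1 = in3 AND in2 = F AND F = F
N2 = in0 OR N1 = T OR F = T
N3 = NOT N2 = NOT T = F
N4 = NOT in0 = NOT T = F
N6 = N4 OR in0 = F OR T = T
N7 = NOT in1 = NOT T = F
N8 = N2 OR N6 OR N7 = T OR T OR F = T
N11 = in3 AND N7 = F AND F = F
N12 = N11 AND N8 = F AND T = F

N3 = F, N12 = F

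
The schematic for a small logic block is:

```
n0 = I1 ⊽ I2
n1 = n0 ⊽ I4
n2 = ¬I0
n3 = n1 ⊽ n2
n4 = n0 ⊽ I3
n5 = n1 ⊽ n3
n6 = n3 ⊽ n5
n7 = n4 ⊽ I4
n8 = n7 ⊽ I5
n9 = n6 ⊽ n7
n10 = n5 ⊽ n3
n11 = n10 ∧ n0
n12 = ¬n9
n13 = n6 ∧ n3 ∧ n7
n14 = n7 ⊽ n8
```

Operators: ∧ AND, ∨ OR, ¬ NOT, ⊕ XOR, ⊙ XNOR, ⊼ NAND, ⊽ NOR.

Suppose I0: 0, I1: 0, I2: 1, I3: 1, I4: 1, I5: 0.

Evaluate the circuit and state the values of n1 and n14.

n1 = 0, n14 = 0

n0 = I1 NOR I2 = 0 NOR 1 = 0
n1 = n0 NOR I4 = 0 NOR 1 = 0
n4 = n0 NOR I3 = 0 NOR 1 = 0
n7 = n4 NOR I4 = 0 NOR 1 = 0
n8 = n7 NOR I5 = 0 NOR 0 = 1
n14 = n7 NOR n8 = 0 NOR 1 = 0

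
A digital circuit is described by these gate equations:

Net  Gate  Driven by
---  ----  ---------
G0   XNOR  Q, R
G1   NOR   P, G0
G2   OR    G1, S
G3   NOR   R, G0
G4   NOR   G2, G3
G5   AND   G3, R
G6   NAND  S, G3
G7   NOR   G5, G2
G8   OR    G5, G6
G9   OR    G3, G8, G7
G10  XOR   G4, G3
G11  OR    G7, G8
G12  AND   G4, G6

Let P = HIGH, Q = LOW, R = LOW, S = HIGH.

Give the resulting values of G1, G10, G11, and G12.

G1 = LOW  G10 = LOW  G11 = HIGH  G12 = LOW

G0 = Q XNOR R = LOW XNOR LOW = HIGH
G1 = P NOR G0 = HIGH NOR HIGH = LOW
G2 = G1 OR S = LOW OR HIGH = HIGH
G3 = R NOR G0 = LOW NOR HIGH = LOW
G4 = G2 NOR G3 = HIGH NOR LOW = LOW
G5 = G3 AND R = LOW AND LOW = LOW
G6 = S NAND G3 = HIGH NAND LOW = HIGH
G7 = G5 NOR G2 = LOW NOR HIGH = LOW
G8 = G5 OR G6 = LOW OR HIGH = HIGH
G10 = G4 XOR G3 = LOW XOR LOW = LOW
G11 = G7 OR G8 = LOW OR HIGH = HIGH
G12 = G4 AND G6 = LOW AND HIGH = LOW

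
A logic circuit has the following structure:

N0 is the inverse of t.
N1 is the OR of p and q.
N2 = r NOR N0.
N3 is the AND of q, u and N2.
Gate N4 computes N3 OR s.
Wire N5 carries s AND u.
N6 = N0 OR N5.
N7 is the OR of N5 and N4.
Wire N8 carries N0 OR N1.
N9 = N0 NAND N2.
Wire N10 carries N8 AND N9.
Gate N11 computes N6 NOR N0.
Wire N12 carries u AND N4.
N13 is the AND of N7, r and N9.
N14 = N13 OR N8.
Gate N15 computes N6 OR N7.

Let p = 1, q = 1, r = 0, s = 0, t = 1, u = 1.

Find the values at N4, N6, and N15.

N0 = NOT t = NOT 1 = 0
N2 = r NOR N0 = 0 NOR 0 = 1
N3 = q AND u AND N2 = 1 AND 1 AND 1 = 1
N4 = N3 OR s = 1 OR 0 = 1
N5 = s AND u = 0 AND 1 = 0
N6 = N0 OR N5 = 0 OR 0 = 0
N7 = N5 OR N4 = 0 OR 1 = 1
N15 = N6 OR N7 = 0 OR 1 = 1

N4 = 1, N6 = 0, N15 = 1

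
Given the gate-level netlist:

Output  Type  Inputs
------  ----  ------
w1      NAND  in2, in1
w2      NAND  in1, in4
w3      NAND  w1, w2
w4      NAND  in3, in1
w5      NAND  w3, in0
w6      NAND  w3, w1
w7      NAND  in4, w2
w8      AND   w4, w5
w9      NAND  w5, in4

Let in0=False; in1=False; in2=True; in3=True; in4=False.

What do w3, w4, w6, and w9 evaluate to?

w3 = False, w4 = True, w6 = True, w9 = True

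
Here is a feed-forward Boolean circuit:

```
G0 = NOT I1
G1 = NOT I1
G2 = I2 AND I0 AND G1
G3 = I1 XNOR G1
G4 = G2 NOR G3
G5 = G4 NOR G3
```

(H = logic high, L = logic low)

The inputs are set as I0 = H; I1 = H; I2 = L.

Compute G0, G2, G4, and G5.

G0 = NOT I1 = NOT H = L
G1 = NOT I1 = NOT H = L
G2 = I2 AND I0 AND G1 = L AND H AND L = L
G3 = I1 XNOR G1 = H XNOR L = L
G4 = G2 NOR G3 = L NOR L = H
G5 = G4 NOR G3 = H NOR L = L

G0 = L, G2 = L, G4 = H, G5 = L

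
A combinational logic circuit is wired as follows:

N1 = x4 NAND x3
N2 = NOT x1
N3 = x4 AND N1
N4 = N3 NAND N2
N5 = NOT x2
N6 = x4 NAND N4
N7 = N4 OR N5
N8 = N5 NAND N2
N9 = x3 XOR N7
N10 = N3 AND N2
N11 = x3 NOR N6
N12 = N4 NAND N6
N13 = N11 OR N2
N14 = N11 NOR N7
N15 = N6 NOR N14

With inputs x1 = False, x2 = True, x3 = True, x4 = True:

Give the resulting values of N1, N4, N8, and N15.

N1 = False  N4 = True  N8 = True  N15 = True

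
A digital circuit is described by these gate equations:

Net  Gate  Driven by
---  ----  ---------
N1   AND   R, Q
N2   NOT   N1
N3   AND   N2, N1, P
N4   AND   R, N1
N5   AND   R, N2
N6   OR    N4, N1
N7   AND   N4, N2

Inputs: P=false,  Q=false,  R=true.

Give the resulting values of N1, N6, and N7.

N1 = false, N6 = false, N7 = false

N1 = R AND Q = true AND false = false
N2 = NOT N1 = NOT false = true
N4 = R AND N1 = true AND false = false
N6 = N4 OR N1 = false OR false = false
N7 = N4 AND N2 = false AND true = false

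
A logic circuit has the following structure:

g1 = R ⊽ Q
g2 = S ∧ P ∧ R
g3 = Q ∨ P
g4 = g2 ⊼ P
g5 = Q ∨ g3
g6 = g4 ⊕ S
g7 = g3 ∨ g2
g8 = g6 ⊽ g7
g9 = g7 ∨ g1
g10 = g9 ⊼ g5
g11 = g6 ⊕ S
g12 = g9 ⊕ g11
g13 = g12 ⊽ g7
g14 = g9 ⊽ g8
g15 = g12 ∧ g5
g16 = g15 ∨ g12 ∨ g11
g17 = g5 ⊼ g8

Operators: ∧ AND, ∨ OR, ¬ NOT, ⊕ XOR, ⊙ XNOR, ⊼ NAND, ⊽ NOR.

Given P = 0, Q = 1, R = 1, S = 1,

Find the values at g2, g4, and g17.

g2 = S AND P AND R = 1 AND 0 AND 1 = 0
g3 = Q OR P = 1 OR 0 = 1
g4 = g2 NAND P = 0 NAND 0 = 1
g5 = Q OR g3 = 1 OR 1 = 1
g6 = g4 XOR S = 1 XOR 1 = 0
g7 = g3 OR g2 = 1 OR 0 = 1
g8 = g6 NOR g7 = 0 NOR 1 = 0
g17 = g5 NAND g8 = 1 NAND 0 = 1

g2 = 0  g4 = 1  g17 = 1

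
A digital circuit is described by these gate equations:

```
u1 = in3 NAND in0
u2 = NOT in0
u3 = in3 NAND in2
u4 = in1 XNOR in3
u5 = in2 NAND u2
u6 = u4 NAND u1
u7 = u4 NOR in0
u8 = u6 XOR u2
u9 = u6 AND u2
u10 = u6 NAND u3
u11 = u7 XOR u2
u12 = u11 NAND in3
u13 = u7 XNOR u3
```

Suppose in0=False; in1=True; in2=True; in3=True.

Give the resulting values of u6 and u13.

u1 = in3 NAND in0 = True NAND False = True
u3 = in3 NAND in2 = True NAND True = False
u4 = in1 XNOR in3 = True XNOR True = True
u6 = u4 NAND u1 = True NAND True = False
u7 = u4 NOR in0 = True NOR False = False
u13 = u7 XNOR u3 = False XNOR False = True

u6 = False, u13 = True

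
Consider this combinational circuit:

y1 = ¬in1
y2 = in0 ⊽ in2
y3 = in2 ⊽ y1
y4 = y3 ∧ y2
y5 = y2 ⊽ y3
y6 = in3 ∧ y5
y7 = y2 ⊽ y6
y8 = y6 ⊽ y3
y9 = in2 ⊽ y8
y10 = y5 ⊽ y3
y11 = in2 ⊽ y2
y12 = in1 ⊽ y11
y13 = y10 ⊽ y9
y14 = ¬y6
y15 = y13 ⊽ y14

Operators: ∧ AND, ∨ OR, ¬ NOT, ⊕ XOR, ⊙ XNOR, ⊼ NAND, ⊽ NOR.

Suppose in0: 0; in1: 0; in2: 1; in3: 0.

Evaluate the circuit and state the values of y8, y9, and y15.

y8 = 1, y9 = 0, y15 = 0

y1 = NOT in1 = NOT 0 = 1
y2 = in0 NOR in2 = 0 NOR 1 = 0
y3 = in2 NOR y1 = 1 NOR 1 = 0
y5 = y2 NOR y3 = 0 NOR 0 = 1
y6 = in3 AND y5 = 0 AND 1 = 0
y8 = y6 NOR y3 = 0 NOR 0 = 1
y9 = in2 NOR y8 = 1 NOR 1 = 0
y10 = y5 NOR y3 = 1 NOR 0 = 0
y13 = y10 NOR y9 = 0 NOR 0 = 1
y14 = NOT y6 = NOT 0 = 1
y15 = y13 NOR y14 = 1 NOR 1 = 0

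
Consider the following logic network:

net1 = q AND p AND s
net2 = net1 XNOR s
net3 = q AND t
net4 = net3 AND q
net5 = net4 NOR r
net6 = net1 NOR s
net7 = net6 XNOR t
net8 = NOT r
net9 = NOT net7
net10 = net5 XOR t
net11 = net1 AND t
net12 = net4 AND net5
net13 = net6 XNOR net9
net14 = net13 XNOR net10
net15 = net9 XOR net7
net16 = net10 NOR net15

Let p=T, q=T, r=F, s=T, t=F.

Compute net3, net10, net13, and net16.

net3 = F, net10 = T, net13 = T, net16 = F

net1 = q AND p AND s = T AND T AND T = T
net3 = q AND t = T AND F = F
net4 = net3 AND q = F AND T = F
net5 = net4 NOR r = F NOR F = T
net6 = net1 NOR s = T NOR T = F
net7 = net6 XNOR t = F XNOR F = T
net9 = NOT net7 = NOT T = F
net10 = net5 XOR t = T XOR F = T
net13 = net6 XNOR net9 = F XNOR F = T
net15 = net9 XOR net7 = F XOR T = T
net16 = net10 NOR net15 = T NOR T = F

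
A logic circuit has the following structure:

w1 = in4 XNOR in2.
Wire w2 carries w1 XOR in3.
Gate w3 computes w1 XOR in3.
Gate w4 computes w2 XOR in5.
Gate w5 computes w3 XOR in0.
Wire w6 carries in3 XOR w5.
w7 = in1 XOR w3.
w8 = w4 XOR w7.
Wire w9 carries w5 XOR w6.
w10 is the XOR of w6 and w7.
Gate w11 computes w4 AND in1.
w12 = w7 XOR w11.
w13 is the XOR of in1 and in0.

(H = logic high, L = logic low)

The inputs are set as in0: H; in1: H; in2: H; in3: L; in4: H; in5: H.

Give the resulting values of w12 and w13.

w12 = L  w13 = L

w1 = in4 XNOR in2 = H XNOR H = H
w2 = w1 XOR in3 = H XOR L = H
w3 = w1 XOR in3 = H XOR L = H
w4 = w2 XOR in5 = H XOR H = L
w7 = in1 XOR w3 = H XOR H = L
w11 = w4 AND in1 = L AND H = L
w12 = w7 XOR w11 = L XOR L = L
w13 = in1 XOR in0 = H XOR H = L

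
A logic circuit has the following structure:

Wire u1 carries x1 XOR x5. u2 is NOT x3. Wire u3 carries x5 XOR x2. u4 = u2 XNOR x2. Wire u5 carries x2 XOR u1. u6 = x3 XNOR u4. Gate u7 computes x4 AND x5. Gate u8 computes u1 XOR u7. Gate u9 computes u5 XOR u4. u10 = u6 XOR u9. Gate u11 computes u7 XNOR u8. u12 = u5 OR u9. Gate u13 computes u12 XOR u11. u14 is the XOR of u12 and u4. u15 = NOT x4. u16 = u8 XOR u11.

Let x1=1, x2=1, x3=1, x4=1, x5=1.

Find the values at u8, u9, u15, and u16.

u8 = 1, u9 = 1, u15 = 0, u16 = 0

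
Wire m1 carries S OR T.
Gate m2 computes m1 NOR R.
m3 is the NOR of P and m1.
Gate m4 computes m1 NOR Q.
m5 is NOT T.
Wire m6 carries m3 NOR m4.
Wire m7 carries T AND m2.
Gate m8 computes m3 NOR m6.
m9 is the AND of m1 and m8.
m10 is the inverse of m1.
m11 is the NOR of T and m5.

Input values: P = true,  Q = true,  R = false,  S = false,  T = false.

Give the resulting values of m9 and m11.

m9 = false; m11 = false

m1 = S OR T = false OR false = false
m3 = P NOR m1 = true NOR false = false
m4 = m1 NOR Q = false NOR true = false
m5 = NOT T = NOT false = true
m6 = m3 NOR m4 = false NOR false = true
m8 = m3 NOR m6 = false NOR true = false
m9 = m1 AND m8 = false AND false = false
m11 = T NOR m5 = false NOR true = false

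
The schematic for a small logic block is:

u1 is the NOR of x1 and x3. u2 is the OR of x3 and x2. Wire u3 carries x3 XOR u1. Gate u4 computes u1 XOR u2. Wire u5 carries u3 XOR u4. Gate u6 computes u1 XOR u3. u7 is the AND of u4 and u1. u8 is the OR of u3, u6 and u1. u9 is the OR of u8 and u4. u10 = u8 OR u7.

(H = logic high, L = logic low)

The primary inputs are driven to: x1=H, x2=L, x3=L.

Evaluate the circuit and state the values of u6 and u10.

u6 = L, u10 = L

u1 = x1 NOR x3 = H NOR L = L
u2 = x3 OR x2 = L OR L = L
u3 = x3 XOR u1 = L XOR L = L
u4 = u1 XOR u2 = L XOR L = L
u6 = u1 XOR u3 = L XOR L = L
u7 = u4 AND u1 = L AND L = L
u8 = u3 OR u6 OR u1 = L OR L OR L = L
u10 = u8 OR u7 = L OR L = L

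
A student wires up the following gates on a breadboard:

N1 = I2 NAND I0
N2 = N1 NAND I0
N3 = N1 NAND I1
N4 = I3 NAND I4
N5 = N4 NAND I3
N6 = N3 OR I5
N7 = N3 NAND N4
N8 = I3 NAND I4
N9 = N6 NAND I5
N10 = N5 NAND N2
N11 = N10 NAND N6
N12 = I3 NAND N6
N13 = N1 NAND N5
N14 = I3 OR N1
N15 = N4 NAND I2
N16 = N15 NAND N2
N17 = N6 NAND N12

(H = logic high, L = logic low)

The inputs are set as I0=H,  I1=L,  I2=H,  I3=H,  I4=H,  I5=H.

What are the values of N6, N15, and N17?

N1 = I2 NAND I0 = H NAND H = L
N3 = N1 NAND I1 = L NAND L = H
N4 = I3 NAND I4 = H NAND H = L
N6 = N3 OR I5 = H OR H = H
N12 = I3 NAND N6 = H NAND H = L
N15 = N4 NAND I2 = L NAND H = H
N17 = N6 NAND N12 = H NAND L = H

N6 = H, N15 = H, N17 = H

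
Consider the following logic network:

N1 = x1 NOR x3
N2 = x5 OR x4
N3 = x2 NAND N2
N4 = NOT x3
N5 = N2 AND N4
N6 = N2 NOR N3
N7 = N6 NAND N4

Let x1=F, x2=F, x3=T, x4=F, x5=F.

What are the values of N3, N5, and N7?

N3 = T, N5 = F, N7 = T

N2 = x5 OR x4 = F OR F = F
N3 = x2 NAND N2 = F NAND F = T
N4 = NOT x3 = NOT T = F
N5 = N2 AND N4 = F AND F = F
N6 = N2 NOR N3 = F NOR T = F
N7 = N6 NAND N4 = F NAND F = T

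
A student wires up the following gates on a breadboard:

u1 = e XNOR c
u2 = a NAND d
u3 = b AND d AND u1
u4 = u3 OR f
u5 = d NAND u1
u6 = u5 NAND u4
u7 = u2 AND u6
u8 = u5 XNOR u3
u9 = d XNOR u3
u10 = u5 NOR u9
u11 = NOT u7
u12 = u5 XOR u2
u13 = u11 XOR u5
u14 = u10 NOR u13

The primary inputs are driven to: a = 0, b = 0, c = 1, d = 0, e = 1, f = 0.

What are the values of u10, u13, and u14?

u10 = 0  u13 = 1  u14 = 0

u1 = e XNOR c = 1 XNOR 1 = 1
u2 = a NAND d = 0 NAND 0 = 1
u3 = b AND d AND u1 = 0 AND 0 AND 1 = 0
u4 = u3 OR f = 0 OR 0 = 0
u5 = d NAND u1 = 0 NAND 1 = 1
u6 = u5 NAND u4 = 1 NAND 0 = 1
u7 = u2 AND u6 = 1 AND 1 = 1
u9 = d XNOR u3 = 0 XNOR 0 = 1
u10 = u5 NOR u9 = 1 NOR 1 = 0
u11 = NOT u7 = NOT 1 = 0
u13 = u11 XOR u5 = 0 XOR 1 = 1
u14 = u10 NOR u13 = 0 NOR 1 = 0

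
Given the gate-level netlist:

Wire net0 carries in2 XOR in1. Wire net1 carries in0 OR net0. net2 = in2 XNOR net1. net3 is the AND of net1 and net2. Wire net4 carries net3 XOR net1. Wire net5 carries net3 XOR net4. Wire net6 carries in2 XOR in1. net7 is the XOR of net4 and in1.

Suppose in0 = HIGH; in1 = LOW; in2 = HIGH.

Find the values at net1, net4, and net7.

net0 = in2 XOR in1 = HIGH XOR LOW = HIGH
net1 = in0 OR net0 = HIGH OR HIGH = HIGH
net2 = in2 XNOR net1 = HIGH XNOR HIGH = HIGH
net3 = net1 AND net2 = HIGH AND HIGH = HIGH
net4 = net3 XOR net1 = HIGH XOR HIGH = LOW
net7 = net4 XOR in1 = LOW XOR LOW = LOW

net1 = HIGH, net4 = LOW, net7 = LOW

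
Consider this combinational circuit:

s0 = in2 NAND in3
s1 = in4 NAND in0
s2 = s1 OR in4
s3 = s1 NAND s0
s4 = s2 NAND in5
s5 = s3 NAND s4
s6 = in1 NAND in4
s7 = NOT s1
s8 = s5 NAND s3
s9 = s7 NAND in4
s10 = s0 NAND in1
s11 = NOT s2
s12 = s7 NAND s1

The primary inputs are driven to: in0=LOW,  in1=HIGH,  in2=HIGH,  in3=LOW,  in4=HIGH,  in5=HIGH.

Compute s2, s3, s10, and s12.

s0 = in2 NAND in3 = HIGH NAND LOW = HIGH
s1 = in4 NAND in0 = HIGH NAND LOW = HIGH
s2 = s1 OR in4 = HIGH OR HIGH = HIGH
s3 = s1 NAND s0 = HIGH NAND HIGH = LOW
s7 = NOT s1 = NOT HIGH = LOW
s10 = s0 NAND in1 = HIGH NAND HIGH = LOW
s12 = s7 NAND s1 = LOW NAND HIGH = HIGH

s2 = HIGH, s3 = LOW, s10 = LOW, s12 = HIGH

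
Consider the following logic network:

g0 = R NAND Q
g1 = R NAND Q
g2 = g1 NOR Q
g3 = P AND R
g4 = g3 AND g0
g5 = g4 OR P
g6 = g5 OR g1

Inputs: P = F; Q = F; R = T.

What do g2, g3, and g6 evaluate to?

g0 = R NAND Q = T NAND F = T
g1 = R NAND Q = T NAND F = T
g2 = g1 NOR Q = T NOR F = F
g3 = P AND R = F AND T = F
g4 = g3 AND g0 = F AND T = F
g5 = g4 OR P = F OR F = F
g6 = g5 OR g1 = F OR T = T

g2 = F  g3 = F  g6 = T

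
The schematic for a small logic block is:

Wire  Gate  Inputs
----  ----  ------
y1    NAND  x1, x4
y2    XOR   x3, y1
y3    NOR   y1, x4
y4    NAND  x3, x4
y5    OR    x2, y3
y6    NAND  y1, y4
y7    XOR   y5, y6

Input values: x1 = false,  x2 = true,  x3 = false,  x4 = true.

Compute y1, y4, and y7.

y1 = true  y4 = true  y7 = true

y1 = x1 NAND x4 = false NAND true = true
y3 = y1 NOR x4 = true NOR true = false
y4 = x3 NAND x4 = false NAND true = true
y5 = x2 OR y3 = true OR false = true
y6 = y1 NAND y4 = true NAND true = false
y7 = y5 XOR y6 = true XOR false = true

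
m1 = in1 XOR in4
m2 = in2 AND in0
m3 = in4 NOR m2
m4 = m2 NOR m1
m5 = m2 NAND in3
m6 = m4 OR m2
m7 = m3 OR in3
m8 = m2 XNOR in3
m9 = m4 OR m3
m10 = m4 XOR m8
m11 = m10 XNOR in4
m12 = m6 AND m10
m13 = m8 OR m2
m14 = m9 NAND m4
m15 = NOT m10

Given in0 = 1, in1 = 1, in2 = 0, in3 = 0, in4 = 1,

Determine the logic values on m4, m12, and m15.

m4 = 1  m12 = 0  m15 = 1

m1 = in1 XOR in4 = 1 XOR 1 = 0
m2 = in2 AND in0 = 0 AND 1 = 0
m4 = m2 NOR m1 = 0 NOR 0 = 1
m6 = m4 OR m2 = 1 OR 0 = 1
m8 = m2 XNOR in3 = 0 XNOR 0 = 1
m10 = m4 XOR m8 = 1 XOR 1 = 0
m12 = m6 AND m10 = 1 AND 0 = 0
m15 = NOT m10 = NOT 0 = 1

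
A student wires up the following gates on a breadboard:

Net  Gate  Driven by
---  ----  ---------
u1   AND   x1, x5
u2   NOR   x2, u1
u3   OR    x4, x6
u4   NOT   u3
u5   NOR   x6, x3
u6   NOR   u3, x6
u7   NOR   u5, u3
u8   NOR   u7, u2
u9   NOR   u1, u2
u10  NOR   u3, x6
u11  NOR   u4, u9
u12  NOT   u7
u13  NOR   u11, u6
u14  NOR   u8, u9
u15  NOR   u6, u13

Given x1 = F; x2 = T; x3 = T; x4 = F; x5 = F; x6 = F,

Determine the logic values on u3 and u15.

u3 = F  u15 = F

u1 = x1 AND x5 = F AND F = F
u2 = x2 NOR u1 = T NOR F = F
u3 = x4 OR x6 = F OR F = F
u4 = NOT u3 = NOT F = T
u6 = u3 NOR x6 = F NOR F = T
u9 = u1 NOR u2 = F NOR F = T
u11 = u4 NOR u9 = T NOR T = F
u13 = u11 NOR u6 = F NOR T = F
u15 = u6 NOR u13 = T NOR F = F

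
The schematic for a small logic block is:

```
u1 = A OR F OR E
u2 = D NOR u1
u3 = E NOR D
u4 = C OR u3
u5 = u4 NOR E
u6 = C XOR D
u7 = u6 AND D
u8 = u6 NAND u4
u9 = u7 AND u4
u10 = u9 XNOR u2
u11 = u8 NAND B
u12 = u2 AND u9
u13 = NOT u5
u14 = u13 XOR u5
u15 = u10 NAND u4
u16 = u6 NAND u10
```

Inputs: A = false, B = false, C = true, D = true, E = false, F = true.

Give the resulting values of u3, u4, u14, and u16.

u1 = A OR F OR E = false OR true OR false = true
u2 = D NOR u1 = true NOR true = false
u3 = E NOR D = false NOR true = false
u4 = C OR u3 = true OR false = true
u5 = u4 NOR E = true NOR false = false
u6 = C XOR D = true XOR true = false
u7 = u6 AND D = false AND true = false
u9 = u7 AND u4 = false AND true = false
u10 = u9 XNOR u2 = false XNOR false = true
u13 = NOT u5 = NOT false = true
u14 = u13 XOR u5 = true XOR false = true
u16 = u6 NAND u10 = false NAND true = true

u3 = false, u4 = true, u14 = true, u16 = true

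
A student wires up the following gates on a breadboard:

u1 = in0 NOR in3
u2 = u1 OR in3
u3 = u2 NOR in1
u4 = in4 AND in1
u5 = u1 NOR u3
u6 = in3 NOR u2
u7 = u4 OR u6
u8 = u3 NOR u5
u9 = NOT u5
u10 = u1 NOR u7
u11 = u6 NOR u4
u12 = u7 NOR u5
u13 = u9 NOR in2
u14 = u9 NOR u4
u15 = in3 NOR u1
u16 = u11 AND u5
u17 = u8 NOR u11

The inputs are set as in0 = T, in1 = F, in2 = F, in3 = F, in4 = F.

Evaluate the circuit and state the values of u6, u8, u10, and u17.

u1 = in0 NOR in3 = T NOR F = F
u2 = u1 OR in3 = F OR F = F
u3 = u2 NOR in1 = F NOR F = T
u4 = in4 AND in1 = F AND F = F
u5 = u1 NOR u3 = F NOR T = F
u6 = in3 NOR u2 = F NOR F = T
u7 = u4 OR u6 = F OR T = T
u8 = u3 NOR u5 = T NOR F = F
u10 = u1 NOR u7 = F NOR T = F
u11 = u6 NOR u4 = T NOR F = F
u17 = u8 NOR u11 = F NOR F = T

u6 = T, u8 = F, u10 = F, u17 = T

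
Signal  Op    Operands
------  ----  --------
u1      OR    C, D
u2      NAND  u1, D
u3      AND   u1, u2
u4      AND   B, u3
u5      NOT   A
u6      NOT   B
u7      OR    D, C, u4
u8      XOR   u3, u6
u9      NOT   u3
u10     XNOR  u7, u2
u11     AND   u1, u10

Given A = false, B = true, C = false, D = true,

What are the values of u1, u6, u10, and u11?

u1 = true; u6 = false; u10 = false; u11 = false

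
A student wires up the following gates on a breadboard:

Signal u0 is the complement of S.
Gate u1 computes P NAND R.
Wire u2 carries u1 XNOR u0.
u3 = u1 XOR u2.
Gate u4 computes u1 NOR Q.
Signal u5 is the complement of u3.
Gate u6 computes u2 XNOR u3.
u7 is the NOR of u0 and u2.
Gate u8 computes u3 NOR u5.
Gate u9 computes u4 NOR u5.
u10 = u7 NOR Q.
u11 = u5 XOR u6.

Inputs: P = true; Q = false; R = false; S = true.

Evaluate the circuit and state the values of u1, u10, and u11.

u1 = true  u10 = false  u11 = false

u0 = NOT S = NOT true = false
u1 = P NAND R = true NAND false = true
u2 = u1 XNOR u0 = true XNOR false = false
u3 = u1 XOR u2 = true XOR false = true
u5 = NOT u3 = NOT true = false
u6 = u2 XNOR u3 = false XNOR true = false
u7 = u0 NOR u2 = false NOR false = true
u10 = u7 NOR Q = true NOR false = false
u11 = u5 XOR u6 = false XOR false = false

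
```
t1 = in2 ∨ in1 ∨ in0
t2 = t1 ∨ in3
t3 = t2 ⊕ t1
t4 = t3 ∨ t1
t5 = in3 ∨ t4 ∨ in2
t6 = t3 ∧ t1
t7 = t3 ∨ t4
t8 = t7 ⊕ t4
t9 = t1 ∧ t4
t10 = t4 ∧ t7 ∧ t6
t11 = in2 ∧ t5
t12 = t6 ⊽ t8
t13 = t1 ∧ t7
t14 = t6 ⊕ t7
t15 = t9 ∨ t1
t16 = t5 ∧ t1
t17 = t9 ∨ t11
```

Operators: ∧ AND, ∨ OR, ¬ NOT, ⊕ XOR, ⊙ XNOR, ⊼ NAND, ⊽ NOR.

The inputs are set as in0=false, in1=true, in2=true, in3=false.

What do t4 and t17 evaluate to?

t4 = true; t17 = true

t1 = in2 OR in1 OR in0 = true OR true OR false = true
t2 = t1 OR in3 = true OR false = true
t3 = t2 XOR t1 = true XOR true = false
t4 = t3 OR t1 = false OR true = true
t5 = in3 OR t4 OR in2 = false OR true OR true = true
t9 = t1 AND t4 = true AND true = true
t11 = in2 AND t5 = true AND true = true
t17 = t9 OR t11 = true OR true = true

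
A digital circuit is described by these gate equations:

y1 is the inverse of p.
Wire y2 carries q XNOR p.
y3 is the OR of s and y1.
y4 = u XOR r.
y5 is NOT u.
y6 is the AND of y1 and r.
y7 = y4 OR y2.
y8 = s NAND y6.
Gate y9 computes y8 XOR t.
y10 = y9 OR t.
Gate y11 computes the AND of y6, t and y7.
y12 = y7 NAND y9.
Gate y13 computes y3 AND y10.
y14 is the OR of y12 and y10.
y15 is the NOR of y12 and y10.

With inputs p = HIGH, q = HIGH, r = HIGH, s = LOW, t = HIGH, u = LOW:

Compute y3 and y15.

y1 = NOT p = NOT HIGH = LOW
y2 = q XNOR p = HIGH XNOR HIGH = HIGH
y3 = s OR y1 = LOW OR LOW = LOW
y4 = u XOR r = LOW XOR HIGH = HIGH
y6 = y1 AND r = LOW AND HIGH = LOW
y7 = y4 OR y2 = HIGH OR HIGH = HIGH
y8 = s NAND y6 = LOW NAND LOW = HIGH
y9 = y8 XOR t = HIGH XOR HIGH = LOW
y10 = y9 OR t = LOW OR HIGH = HIGH
y12 = y7 NAND y9 = HIGH NAND LOW = HIGH
y15 = y12 NOR y10 = HIGH NOR HIGH = LOW

y3 = LOW  y15 = LOW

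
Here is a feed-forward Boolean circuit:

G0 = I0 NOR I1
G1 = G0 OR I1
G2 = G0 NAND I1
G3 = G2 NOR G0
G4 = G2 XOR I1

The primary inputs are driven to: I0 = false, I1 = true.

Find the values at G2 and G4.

G2 = true, G4 = false

G0 = I0 NOR I1 = false NOR true = false
G2 = G0 NAND I1 = false NAND true = true
G4 = G2 XOR I1 = true XOR true = false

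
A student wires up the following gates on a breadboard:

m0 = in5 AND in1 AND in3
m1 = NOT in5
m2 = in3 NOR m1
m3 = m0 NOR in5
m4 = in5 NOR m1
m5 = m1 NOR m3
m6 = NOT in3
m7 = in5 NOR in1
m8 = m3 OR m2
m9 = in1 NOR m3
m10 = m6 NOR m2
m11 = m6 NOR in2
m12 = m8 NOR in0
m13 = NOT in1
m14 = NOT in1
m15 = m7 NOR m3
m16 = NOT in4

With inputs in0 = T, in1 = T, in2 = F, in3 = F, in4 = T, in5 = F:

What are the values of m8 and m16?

m0 = in5 AND in1 AND in3 = F AND T AND F = F
m1 = NOT in5 = NOT F = T
m2 = in3 NOR m1 = F NOR T = F
m3 = m0 NOR in5 = F NOR F = T
m8 = m3 OR m2 = T OR F = T
m16 = NOT in4 = NOT T = F

m8 = T  m16 = F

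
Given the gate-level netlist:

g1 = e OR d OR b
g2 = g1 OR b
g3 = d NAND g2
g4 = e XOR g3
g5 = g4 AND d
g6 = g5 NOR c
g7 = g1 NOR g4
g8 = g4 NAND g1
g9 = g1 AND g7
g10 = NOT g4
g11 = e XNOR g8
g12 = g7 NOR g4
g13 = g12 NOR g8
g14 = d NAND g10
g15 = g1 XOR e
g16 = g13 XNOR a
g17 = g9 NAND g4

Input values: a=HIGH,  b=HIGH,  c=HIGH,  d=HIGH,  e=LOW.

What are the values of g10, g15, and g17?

g10 = HIGH, g15 = HIGH, g17 = HIGH

g1 = e OR d OR b = LOW OR HIGH OR HIGH = HIGH
g2 = g1 OR b = HIGH OR HIGH = HIGH
g3 = d NAND g2 = HIGH NAND HIGH = LOW
g4 = e XOR g3 = LOW XOR LOW = LOW
g7 = g1 NOR g4 = HIGH NOR LOW = LOW
g9 = g1 AND g7 = HIGH AND LOW = LOW
g10 = NOT g4 = NOT LOW = HIGH
g15 = g1 XOR e = HIGH XOR LOW = HIGH
g17 = g9 NAND g4 = LOW NAND LOW = HIGH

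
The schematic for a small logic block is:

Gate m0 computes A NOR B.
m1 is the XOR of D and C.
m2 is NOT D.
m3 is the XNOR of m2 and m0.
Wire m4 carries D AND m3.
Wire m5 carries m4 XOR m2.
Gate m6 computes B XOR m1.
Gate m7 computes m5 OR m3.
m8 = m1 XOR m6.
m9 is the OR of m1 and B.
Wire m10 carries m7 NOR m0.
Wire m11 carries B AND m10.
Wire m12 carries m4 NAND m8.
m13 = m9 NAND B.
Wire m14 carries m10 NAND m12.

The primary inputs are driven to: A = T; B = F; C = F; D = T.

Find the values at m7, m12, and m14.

m0 = A NOR B = T NOR F = F
m1 = D XOR C = T XOR F = T
m2 = NOT D = NOT T = F
m3 = m2 XNOR m0 = F XNOR F = T
m4 = D AND m3 = T AND T = T
m5 = m4 XOR m2 = T XOR F = T
m6 = B XOR m1 = F XOR T = T
m7 = m5 OR m3 = T OR T = T
m8 = m1 XOR m6 = T XOR T = F
m10 = m7 NOR m0 = T NOR F = F
m12 = m4 NAND m8 = T NAND F = T
m14 = m10 NAND m12 = F NAND T = T

m7 = T, m12 = T, m14 = T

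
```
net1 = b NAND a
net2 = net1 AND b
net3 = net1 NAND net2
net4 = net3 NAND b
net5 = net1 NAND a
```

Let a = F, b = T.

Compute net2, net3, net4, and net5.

net1 = b NAND a = T NAND F = T
net2 = net1 AND b = T AND T = T
net3 = net1 NAND net2 = T NAND T = F
net4 = net3 NAND b = F NAND T = T
net5 = net1 NAND a = T NAND F = T

net2 = T, net3 = F, net4 = T, net5 = T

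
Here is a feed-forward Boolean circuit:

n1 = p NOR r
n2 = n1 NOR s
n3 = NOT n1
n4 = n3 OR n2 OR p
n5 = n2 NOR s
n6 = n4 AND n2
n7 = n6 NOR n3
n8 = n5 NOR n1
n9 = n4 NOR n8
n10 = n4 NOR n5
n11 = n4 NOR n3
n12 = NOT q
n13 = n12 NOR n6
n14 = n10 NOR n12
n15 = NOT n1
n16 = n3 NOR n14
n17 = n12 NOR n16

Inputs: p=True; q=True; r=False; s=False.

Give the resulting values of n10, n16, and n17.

n1 = p NOR r = True NOR False = False
n2 = n1 NOR s = False NOR False = True
n3 = NOT n1 = NOT False = True
n4 = n3 OR n2 OR p = True OR True OR True = True
n5 = n2 NOR s = True NOR False = False
n10 = n4 NOR n5 = True NOR False = False
n12 = NOT q = NOT True = False
n14 = n10 NOR n12 = False NOR False = True
n16 = n3 NOR n14 = True NOR True = False
n17 = n12 NOR n16 = False NOR False = True

n10 = False  n16 = False  n17 = True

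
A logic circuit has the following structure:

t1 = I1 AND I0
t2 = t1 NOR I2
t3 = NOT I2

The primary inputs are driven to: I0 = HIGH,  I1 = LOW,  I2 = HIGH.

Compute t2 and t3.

t1 = I1 AND I0 = LOW AND HIGH = LOW
t2 = t1 NOR I2 = LOW NOR HIGH = LOW
t3 = NOT I2 = NOT HIGH = LOW

t2 = LOW; t3 = LOW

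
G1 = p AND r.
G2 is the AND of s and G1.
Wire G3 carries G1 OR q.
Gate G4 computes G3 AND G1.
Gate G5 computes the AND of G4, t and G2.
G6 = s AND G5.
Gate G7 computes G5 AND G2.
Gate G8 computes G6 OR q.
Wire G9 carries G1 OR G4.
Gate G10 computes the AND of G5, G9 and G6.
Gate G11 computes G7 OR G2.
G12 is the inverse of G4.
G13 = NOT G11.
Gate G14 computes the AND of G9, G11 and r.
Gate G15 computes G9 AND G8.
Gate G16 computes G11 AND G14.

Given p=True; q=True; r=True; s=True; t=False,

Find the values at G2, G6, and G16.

G2 = True; G6 = False; G16 = True

G1 = p AND r = True AND True = True
G2 = s AND G1 = True AND True = True
G3 = G1 OR q = True OR True = True
G4 = G3 AND G1 = True AND True = True
G5 = G4 AND t AND G2 = True AND False AND True = False
G6 = s AND G5 = True AND False = False
G7 = G5 AND G2 = False AND True = False
G9 = G1 OR G4 = True OR True = True
G11 = G7 OR G2 = False OR True = True
G14 = G9 AND G11 AND r = True AND True AND True = True
G16 = G11 AND G14 = True AND True = True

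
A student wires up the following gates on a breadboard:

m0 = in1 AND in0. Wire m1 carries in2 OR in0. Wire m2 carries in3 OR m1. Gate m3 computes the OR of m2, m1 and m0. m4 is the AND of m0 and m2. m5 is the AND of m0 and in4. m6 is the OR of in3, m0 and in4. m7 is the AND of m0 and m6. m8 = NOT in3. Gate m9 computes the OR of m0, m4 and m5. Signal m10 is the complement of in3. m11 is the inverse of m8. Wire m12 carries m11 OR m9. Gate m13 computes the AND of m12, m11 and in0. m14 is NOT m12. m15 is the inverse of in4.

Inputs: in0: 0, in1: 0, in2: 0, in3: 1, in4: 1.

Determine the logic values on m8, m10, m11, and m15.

m8 = 0, m10 = 0, m11 = 1, m15 = 0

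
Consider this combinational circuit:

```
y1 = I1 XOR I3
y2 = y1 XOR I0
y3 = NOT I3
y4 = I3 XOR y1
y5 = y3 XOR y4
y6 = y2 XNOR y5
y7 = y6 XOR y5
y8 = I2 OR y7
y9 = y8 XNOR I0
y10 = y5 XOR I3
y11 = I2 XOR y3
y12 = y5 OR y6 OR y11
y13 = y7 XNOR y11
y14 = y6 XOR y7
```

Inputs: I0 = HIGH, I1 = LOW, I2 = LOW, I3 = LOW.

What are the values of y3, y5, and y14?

y1 = I1 XOR I3 = LOW XOR LOW = LOW
y2 = y1 XOR I0 = LOW XOR HIGH = HIGH
y3 = NOT I3 = NOT LOW = HIGH
y4 = I3 XOR y1 = LOW XOR LOW = LOW
y5 = y3 XOR y4 = HIGH XOR LOW = HIGH
y6 = y2 XNOR y5 = HIGH XNOR HIGH = HIGH
y7 = y6 XOR y5 = HIGH XOR HIGH = LOW
y14 = y6 XOR y7 = HIGH XOR LOW = HIGH

y3 = HIGH, y5 = HIGH, y14 = HIGH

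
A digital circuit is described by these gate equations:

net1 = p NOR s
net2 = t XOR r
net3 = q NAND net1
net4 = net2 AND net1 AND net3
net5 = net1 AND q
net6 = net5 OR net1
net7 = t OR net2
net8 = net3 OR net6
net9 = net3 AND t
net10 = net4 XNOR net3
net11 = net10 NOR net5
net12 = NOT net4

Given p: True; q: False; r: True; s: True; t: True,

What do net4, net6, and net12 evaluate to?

net1 = p NOR s = True NOR True = False
net2 = t XOR r = True XOR True = False
net3 = q NAND net1 = False NAND False = True
net4 = net2 AND net1 AND net3 = False AND False AND True = False
net5 = net1 AND q = False AND False = False
net6 = net5 OR net1 = False OR False = False
net12 = NOT net4 = NOT False = True

net4 = False, net6 = False, net12 = True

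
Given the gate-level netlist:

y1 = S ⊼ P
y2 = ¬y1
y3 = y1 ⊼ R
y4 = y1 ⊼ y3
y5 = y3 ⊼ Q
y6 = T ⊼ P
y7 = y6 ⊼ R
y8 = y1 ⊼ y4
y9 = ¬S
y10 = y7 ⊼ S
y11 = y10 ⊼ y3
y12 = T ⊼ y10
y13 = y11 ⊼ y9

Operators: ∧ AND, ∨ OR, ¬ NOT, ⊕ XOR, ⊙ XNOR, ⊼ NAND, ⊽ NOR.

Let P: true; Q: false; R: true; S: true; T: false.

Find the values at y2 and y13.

y2 = true  y13 = true

y1 = S NAND P = true NAND true = false
y2 = NOT y1 = NOT false = true
y3 = y1 NAND R = false NAND true = true
y6 = T NAND P = false NAND true = true
y7 = y6 NAND R = true NAND true = false
y9 = NOT S = NOT true = false
y10 = y7 NAND S = false NAND true = true
y11 = y10 NAND y3 = true NAND true = false
y13 = y11 NAND y9 = false NAND false = true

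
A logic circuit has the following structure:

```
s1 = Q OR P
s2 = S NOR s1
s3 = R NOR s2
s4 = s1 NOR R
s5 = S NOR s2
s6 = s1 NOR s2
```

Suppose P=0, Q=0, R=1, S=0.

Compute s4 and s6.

s1 = Q OR P = 0 OR 0 = 0
s2 = S NOR s1 = 0 NOR 0 = 1
s4 = s1 NOR R = 0 NOR 1 = 0
s6 = s1 NOR s2 = 0 NOR 1 = 0

s4 = 0  s6 = 0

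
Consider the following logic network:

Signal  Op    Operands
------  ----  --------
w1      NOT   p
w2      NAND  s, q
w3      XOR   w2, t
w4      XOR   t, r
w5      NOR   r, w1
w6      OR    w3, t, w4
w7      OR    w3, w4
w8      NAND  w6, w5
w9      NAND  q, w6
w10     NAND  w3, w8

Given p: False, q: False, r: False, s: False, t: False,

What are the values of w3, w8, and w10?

w3 = True, w8 = True, w10 = False

w1 = NOT p = NOT False = True
w2 = s NAND q = False NAND False = True
w3 = w2 XOR t = True XOR False = True
w4 = t XOR r = False XOR False = False
w5 = r NOR w1 = False NOR True = False
w6 = w3 OR t OR w4 = True OR False OR False = True
w8 = w6 NAND w5 = True NAND False = True
w10 = w3 NAND w8 = True NAND True = False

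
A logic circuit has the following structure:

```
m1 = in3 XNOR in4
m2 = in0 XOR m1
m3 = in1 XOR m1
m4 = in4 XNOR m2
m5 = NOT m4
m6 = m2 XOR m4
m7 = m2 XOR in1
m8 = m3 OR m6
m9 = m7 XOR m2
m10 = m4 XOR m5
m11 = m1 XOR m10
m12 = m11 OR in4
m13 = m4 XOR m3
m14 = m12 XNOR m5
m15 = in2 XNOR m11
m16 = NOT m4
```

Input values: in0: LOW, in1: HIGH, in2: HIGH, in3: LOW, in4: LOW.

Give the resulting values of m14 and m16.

m1 = in3 XNOR in4 = LOW XNOR LOW = HIGH
m2 = in0 XOR m1 = LOW XOR HIGH = HIGH
m4 = in4 XNOR m2 = LOW XNOR HIGH = LOW
m5 = NOT m4 = NOT LOW = HIGH
m10 = m4 XOR m5 = LOW XOR HIGH = HIGH
m11 = m1 XOR m10 = HIGH XOR HIGH = LOW
m12 = m11 OR in4 = LOW OR LOW = LOW
m14 = m12 XNOR m5 = LOW XNOR HIGH = LOW
m16 = NOT m4 = NOT LOW = HIGH

m14 = LOW; m16 = HIGH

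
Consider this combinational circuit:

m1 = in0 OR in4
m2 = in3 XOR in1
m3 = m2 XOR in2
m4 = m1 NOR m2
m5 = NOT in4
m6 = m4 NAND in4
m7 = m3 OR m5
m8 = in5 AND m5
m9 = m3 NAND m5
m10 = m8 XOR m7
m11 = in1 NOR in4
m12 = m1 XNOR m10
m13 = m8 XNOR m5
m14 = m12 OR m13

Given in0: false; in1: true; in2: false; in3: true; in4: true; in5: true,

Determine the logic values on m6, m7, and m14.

m1 = in0 OR in4 = false OR true = true
m2 = in3 XOR in1 = true XOR true = false
m3 = m2 XOR in2 = false XOR false = false
m4 = m1 NOR m2 = true NOR false = false
m5 = NOT in4 = NOT true = false
m6 = m4 NAND in4 = false NAND true = true
m7 = m3 OR m5 = false OR false = false
m8 = in5 AND m5 = true AND false = false
m10 = m8 XOR m7 = false XOR false = false
m12 = m1 XNOR m10 = true XNOR false = false
m13 = m8 XNOR m5 = false XNOR false = true
m14 = m12 OR m13 = false OR true = true

m6 = true  m7 = false  m14 = true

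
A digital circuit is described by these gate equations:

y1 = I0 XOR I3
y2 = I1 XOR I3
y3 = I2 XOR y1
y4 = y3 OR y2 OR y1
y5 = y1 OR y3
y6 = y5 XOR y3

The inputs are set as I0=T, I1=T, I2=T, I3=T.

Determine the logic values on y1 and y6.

y1 = I0 XOR I3 = T XOR T = F
y3 = I2 XOR y1 = T XOR F = T
y5 = y1 OR y3 = F OR T = T
y6 = y5 XOR y3 = T XOR T = F

y1 = F, y6 = F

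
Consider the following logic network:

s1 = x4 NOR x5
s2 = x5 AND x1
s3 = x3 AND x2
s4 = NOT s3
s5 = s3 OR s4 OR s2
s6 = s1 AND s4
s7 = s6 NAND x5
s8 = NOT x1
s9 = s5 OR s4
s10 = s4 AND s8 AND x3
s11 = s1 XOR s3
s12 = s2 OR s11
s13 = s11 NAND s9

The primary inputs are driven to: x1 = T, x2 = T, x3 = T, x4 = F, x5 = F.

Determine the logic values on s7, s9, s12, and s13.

s7 = T, s9 = T, s12 = F, s13 = T

s1 = x4 NOR x5 = F NOR F = T
s2 = x5 AND x1 = F AND T = F
s3 = x3 AND x2 = T AND T = T
s4 = NOT s3 = NOT T = F
s5 = s3 OR s4 OR s2 = T OR F OR F = T
s6 = s1 AND s4 = T AND F = F
s7 = s6 NAND x5 = F NAND F = T
s9 = s5 OR s4 = T OR F = T
s11 = s1 XOR s3 = T XOR T = F
s12 = s2 OR s11 = F OR F = F
s13 = s11 NAND s9 = F NAND T = T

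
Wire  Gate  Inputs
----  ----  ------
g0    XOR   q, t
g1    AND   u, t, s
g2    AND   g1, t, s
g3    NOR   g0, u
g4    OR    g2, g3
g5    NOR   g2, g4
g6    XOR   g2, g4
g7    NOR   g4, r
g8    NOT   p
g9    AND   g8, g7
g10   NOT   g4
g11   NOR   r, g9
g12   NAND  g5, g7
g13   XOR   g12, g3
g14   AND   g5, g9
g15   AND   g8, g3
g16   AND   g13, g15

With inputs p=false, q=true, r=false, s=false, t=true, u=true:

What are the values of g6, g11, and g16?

g6 = false; g11 = false; g16 = false

g0 = q XOR t = true XOR true = false
g1 = u AND t AND s = true AND true AND false = false
g2 = g1 AND t AND s = false AND true AND false = false
g3 = g0 NOR u = false NOR true = false
g4 = g2 OR g3 = false OR false = false
g5 = g2 NOR g4 = false NOR false = true
g6 = g2 XOR g4 = false XOR false = false
g7 = g4 NOR r = false NOR false = true
g8 = NOT p = NOT false = true
g9 = g8 AND g7 = true AND true = true
g11 = r NOR g9 = false NOR true = false
g12 = g5 NAND g7 = true NAND true = false
g13 = g12 XOR g3 = false XOR false = false
g15 = g8 AND g3 = true AND false = false
g16 = g13 AND g15 = false AND false = false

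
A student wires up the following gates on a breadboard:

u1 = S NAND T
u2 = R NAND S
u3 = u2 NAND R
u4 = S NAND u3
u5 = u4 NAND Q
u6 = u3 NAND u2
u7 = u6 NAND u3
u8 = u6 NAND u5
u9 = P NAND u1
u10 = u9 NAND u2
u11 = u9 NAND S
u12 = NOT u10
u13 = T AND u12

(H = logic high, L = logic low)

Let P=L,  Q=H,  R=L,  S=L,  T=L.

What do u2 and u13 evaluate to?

u2 = H, u13 = L

u1 = S NAND T = L NAND L = H
u2 = R NAND S = L NAND L = H
u9 = P NAND u1 = L NAND H = H
u10 = u9 NAND u2 = H NAND H = L
u12 = NOT u10 = NOT L = H
u13 = T AND u12 = L AND H = L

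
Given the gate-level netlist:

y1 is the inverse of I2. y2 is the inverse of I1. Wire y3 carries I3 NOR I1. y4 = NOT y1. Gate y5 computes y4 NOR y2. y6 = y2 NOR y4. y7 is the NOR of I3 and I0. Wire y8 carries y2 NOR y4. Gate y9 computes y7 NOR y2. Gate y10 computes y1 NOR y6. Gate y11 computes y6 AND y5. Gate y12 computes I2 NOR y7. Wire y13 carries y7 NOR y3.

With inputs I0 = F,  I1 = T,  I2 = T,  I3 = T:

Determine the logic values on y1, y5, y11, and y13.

y1 = NOT I2 = NOT T = F
y2 = NOT I1 = NOT T = F
y3 = I3 NOR I1 = T NOR T = F
y4 = NOT y1 = NOT F = T
y5 = y4 NOR y2 = T NOR F = F
y6 = y2 NOR y4 = F NOR T = F
y7 = I3 NOR I0 = T NOR F = F
y11 = y6 AND y5 = F AND F = F
y13 = y7 NOR y3 = F NOR F = T

y1 = F, y5 = F, y11 = F, y13 = T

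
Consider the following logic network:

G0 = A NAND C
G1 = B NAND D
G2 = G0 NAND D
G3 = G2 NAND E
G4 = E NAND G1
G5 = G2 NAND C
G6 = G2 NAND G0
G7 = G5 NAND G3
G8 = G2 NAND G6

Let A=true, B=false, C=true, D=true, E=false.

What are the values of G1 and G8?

G0 = A NAND C = true NAND true = false
G1 = B NAND D = false NAND true = true
G2 = G0 NAND D = false NAND true = true
G6 = G2 NAND G0 = true NAND false = true
G8 = G2 NAND G6 = true NAND true = false

G1 = true  G8 = false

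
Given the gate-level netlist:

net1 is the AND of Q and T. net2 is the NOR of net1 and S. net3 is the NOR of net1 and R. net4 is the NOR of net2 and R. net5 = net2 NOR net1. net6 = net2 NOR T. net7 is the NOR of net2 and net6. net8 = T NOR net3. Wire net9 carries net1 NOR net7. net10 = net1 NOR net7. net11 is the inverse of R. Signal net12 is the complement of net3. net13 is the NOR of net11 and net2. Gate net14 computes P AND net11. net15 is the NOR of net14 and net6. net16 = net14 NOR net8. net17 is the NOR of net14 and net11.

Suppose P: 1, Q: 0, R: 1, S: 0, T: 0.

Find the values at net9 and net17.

net9 = 1; net17 = 1

net1 = Q AND T = 0 AND 0 = 0
net2 = net1 NOR S = 0 NOR 0 = 1
net6 = net2 NOR T = 1 NOR 0 = 0
net7 = net2 NOR net6 = 1 NOR 0 = 0
net9 = net1 NOR net7 = 0 NOR 0 = 1
net11 = NOT R = NOT 1 = 0
net14 = P AND net11 = 1 AND 0 = 0
net17 = net14 NOR net11 = 0 NOR 0 = 1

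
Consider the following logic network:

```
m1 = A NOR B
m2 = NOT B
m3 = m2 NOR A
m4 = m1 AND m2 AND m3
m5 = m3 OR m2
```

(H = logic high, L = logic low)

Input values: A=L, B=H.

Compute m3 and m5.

m3 = H  m5 = H

m2 = NOT B = NOT H = L
m3 = m2 NOR A = L NOR L = H
m5 = m3 OR m2 = H OR L = H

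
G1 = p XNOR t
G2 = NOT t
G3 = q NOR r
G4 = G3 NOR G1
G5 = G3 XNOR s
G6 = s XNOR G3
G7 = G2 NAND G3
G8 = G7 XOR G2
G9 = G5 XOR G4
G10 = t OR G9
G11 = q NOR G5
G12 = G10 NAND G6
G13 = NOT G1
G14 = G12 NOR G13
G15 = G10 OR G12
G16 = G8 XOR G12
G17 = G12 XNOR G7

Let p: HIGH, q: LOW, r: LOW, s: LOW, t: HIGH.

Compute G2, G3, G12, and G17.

G1 = p XNOR t = HIGH XNOR HIGH = HIGH
G2 = NOT t = NOT HIGH = LOW
G3 = q NOR r = LOW NOR LOW = HIGH
G4 = G3 NOR G1 = HIGH NOR HIGH = LOW
G5 = G3 XNOR s = HIGH XNOR LOW = LOW
G6 = s XNOR G3 = LOW XNOR HIGH = LOW
G7 = G2 NAND G3 = LOW NAND HIGH = HIGH
G9 = G5 XOR G4 = LOW XOR LOW = LOW
G10 = t OR G9 = HIGH OR LOW = HIGH
G12 = G10 NAND G6 = HIGH NAND LOW = HIGH
G17 = G12 XNOR G7 = HIGH XNOR HIGH = HIGH

G2 = LOW; G3 = HIGH; G12 = HIGH; G17 = HIGH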